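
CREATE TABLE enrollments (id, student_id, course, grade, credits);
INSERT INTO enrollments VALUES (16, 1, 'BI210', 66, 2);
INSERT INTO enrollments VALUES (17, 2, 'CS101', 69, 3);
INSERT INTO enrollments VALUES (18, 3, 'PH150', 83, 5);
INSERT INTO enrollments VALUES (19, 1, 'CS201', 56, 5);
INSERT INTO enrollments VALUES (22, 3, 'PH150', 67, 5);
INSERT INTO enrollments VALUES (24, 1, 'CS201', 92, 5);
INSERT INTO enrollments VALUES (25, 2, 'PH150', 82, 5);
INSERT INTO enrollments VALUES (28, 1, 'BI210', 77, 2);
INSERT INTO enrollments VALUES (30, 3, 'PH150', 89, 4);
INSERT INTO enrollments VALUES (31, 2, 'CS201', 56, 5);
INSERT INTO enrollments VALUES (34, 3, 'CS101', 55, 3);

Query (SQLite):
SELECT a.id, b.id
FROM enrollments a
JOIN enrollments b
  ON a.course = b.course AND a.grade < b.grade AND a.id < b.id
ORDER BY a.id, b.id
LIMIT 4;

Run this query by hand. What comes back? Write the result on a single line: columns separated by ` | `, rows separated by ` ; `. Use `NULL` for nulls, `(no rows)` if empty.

Pairs (a,b) with same course, a.grade < b.grade, a.id < b.id.
course groups: BI210:{16,28} CS101:{17,34} CS201:{19,24,31} PH150:{18,22,25,30}
Ordered by (a.id, b.id); first 4.

16 | 28 ; 18 | 30 ; 19 | 24 ; 22 | 25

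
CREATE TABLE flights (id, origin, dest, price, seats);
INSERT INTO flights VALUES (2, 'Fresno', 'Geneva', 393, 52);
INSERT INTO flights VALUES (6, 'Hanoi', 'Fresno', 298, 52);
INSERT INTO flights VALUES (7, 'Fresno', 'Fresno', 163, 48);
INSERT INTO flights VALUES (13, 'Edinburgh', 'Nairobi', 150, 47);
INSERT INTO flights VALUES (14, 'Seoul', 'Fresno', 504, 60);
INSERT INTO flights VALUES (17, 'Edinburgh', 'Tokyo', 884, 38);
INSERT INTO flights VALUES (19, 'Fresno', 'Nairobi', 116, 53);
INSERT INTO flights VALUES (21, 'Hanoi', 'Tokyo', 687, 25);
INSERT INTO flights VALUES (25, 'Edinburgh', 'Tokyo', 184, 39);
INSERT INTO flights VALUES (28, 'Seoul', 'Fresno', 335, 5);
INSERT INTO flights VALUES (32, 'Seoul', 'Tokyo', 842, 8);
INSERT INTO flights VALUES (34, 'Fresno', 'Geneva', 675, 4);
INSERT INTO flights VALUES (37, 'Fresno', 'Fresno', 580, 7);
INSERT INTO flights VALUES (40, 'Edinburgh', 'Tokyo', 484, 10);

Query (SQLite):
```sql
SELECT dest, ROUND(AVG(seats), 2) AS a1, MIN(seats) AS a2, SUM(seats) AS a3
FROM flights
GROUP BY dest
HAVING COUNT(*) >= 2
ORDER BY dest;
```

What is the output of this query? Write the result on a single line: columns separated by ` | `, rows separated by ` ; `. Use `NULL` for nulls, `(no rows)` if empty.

Fresno | 34.4 | 5 | 172 ; Geneva | 28 | 4 | 56 ; Nairobi | 50 | 47 | 100 ; Tokyo | 24 | 8 | 120

Group flights by dest.
Per group compute: ROUND(AVG(seats), 2), MIN(seats), SUM(seats).
HAVING: drop groups with fewer than 2 rows.
  Fresno: ids {6, 7, 14, 28, 37} → ROUND(AVG(seats), 2)=34.4, MIN(seats)=5, SUM(seats)=172
  Geneva: ids {2, 34} → ROUND(AVG(seats), 2)=28, MIN(seats)=4, SUM(seats)=56
  Nairobi: ids {13, 19} → ROUND(AVG(seats), 2)=50, MIN(seats)=47, SUM(seats)=100
  Tokyo: ids {17, 21, 25, 32, 40} → ROUND(AVG(seats), 2)=24, MIN(seats)=8, SUM(seats)=120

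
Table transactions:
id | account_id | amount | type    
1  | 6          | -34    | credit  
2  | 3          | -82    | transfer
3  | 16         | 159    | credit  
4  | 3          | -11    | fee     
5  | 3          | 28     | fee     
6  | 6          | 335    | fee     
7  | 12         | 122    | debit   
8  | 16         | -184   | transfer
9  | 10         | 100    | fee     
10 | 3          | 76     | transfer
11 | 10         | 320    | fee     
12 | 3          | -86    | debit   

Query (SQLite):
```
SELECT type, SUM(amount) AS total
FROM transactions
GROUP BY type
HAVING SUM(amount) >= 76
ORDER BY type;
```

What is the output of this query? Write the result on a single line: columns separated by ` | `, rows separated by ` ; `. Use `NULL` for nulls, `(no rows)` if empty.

credit | 125 ; fee | 772

Partition transactions by type; compute SUM(amount) within each group.
HAVING: keep groups where SUM(amount) >= 76.
  credit: ids {1, 3} → SUM(amount)=125
  debit: ids {7, 12} → SUM(amount)=36
  fee: ids {4, 5, 6, 9, 11} → SUM(amount)=772
  transfer: ids {2, 8, 10} → SUM(amount)=-190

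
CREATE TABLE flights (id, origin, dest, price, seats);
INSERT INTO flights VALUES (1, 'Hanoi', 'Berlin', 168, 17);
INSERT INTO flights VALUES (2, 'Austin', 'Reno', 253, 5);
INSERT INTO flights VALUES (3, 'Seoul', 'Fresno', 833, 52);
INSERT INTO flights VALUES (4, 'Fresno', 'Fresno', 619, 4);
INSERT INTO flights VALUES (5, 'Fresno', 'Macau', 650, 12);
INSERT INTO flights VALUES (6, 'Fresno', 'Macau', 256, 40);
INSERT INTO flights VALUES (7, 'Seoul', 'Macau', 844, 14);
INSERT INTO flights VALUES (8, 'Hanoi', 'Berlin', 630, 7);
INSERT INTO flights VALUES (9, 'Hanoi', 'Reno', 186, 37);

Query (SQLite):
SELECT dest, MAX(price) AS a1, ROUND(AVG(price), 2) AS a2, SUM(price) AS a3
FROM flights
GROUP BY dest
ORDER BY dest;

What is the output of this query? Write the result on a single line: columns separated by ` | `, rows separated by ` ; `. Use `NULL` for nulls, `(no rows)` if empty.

Berlin | 630 | 399 | 798 ; Fresno | 833 | 726 | 1452 ; Macau | 844 | 583.33 | 1750 ; Reno | 253 | 219.5 | 439

Group flights by dest.
Per group compute: MAX(price), ROUND(AVG(price), 2), SUM(price).
  Berlin: ids {1, 8} → MAX(price)=630, ROUND(AVG(price), 2)=399, SUM(price)=798
  Fresno: ids {3, 4} → MAX(price)=833, ROUND(AVG(price), 2)=726, SUM(price)=1452
  Macau: ids {5, 6, 7} → MAX(price)=844, ROUND(AVG(price), 2)=583.33, SUM(price)=1750
  Reno: ids {2, 9} → MAX(price)=253, ROUND(AVG(price), 2)=219.5, SUM(price)=439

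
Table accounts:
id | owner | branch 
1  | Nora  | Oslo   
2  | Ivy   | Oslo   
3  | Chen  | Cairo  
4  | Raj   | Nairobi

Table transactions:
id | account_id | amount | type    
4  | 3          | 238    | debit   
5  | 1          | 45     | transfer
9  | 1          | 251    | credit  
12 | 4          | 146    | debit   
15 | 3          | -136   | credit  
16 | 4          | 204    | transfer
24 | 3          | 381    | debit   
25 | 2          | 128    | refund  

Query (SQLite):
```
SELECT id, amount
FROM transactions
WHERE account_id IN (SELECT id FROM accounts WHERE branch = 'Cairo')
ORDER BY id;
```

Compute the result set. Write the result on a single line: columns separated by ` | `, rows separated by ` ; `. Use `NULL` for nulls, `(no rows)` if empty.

Inner query: accounts.id where branch = 'Cairo'.
Outer: keep transactions rows whose account_id is in that set.
Inner query → {3}

4 | 238 ; 15 | -136 ; 24 | 381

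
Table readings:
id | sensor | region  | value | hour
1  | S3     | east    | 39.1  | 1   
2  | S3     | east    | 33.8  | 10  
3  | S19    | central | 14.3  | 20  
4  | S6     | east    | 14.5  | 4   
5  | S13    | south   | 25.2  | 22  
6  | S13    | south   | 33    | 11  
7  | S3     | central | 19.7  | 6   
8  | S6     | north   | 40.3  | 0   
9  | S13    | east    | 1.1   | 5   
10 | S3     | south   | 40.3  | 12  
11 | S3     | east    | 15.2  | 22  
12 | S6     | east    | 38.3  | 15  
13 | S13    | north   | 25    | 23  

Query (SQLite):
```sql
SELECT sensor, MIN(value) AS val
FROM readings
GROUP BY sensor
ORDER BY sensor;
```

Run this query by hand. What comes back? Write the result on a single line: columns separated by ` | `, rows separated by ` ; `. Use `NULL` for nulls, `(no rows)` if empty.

Partition readings by sensor; compute MIN(value) within each group.
  S13: ids {5, 6, 9, 13} → MIN(value)=1.1
  S19: ids {3} → MIN(value)=14.3
  S3: ids {1, 2, 7, 10, 11} → MIN(value)=15.2
  S6: ids {4, 8, 12} → MIN(value)=14.5

S13 | 1.1 ; S19 | 14.3 ; S3 | 15.2 ; S6 | 14.5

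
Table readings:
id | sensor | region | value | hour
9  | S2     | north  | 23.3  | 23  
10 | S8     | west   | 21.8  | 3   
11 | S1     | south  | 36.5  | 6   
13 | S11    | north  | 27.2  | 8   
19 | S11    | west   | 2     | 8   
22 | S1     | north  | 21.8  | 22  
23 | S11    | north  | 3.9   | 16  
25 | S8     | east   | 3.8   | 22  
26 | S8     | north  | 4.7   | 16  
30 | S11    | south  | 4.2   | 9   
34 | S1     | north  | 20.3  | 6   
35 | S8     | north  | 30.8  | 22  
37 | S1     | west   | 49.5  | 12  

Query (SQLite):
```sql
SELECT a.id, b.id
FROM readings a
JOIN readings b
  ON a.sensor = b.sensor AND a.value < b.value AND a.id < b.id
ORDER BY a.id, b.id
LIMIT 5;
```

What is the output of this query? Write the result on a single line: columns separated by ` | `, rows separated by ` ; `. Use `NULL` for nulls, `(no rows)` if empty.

10 | 35 ; 11 | 37 ; 19 | 23 ; 19 | 30 ; 22 | 37

Pairs (a,b) with same sensor, a.value < b.value, a.id < b.id.
sensor groups: S1:{11,22,34,37} S11:{13,19,23,30} S2:{9} S8:{10,25,26,35}
Ordered by (a.id, b.id); first 5.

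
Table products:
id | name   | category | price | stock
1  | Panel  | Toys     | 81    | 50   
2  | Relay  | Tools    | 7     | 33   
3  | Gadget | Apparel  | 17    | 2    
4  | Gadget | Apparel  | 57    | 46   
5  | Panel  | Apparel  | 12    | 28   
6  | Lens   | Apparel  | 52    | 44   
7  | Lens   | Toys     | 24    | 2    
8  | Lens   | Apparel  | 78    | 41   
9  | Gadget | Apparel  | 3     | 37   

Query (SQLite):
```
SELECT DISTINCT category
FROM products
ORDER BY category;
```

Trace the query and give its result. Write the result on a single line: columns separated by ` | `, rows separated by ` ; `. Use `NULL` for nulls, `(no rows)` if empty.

Apparel ; Tools ; Toys

Collect distinct category values from products.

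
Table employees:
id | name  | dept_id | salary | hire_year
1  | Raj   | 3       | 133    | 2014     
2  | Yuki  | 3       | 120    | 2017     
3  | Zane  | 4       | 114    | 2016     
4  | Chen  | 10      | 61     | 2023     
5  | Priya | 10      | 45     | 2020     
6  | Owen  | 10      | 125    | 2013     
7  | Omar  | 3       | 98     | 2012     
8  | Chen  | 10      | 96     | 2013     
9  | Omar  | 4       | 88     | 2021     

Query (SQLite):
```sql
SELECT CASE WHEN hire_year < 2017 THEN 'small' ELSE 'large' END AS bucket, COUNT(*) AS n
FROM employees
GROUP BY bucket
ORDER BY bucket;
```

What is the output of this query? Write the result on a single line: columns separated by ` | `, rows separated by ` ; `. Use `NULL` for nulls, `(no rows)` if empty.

Bucket rows by hire_year < 2017 → 'small' else 'large'; count each bucket.

large | 4 ; small | 5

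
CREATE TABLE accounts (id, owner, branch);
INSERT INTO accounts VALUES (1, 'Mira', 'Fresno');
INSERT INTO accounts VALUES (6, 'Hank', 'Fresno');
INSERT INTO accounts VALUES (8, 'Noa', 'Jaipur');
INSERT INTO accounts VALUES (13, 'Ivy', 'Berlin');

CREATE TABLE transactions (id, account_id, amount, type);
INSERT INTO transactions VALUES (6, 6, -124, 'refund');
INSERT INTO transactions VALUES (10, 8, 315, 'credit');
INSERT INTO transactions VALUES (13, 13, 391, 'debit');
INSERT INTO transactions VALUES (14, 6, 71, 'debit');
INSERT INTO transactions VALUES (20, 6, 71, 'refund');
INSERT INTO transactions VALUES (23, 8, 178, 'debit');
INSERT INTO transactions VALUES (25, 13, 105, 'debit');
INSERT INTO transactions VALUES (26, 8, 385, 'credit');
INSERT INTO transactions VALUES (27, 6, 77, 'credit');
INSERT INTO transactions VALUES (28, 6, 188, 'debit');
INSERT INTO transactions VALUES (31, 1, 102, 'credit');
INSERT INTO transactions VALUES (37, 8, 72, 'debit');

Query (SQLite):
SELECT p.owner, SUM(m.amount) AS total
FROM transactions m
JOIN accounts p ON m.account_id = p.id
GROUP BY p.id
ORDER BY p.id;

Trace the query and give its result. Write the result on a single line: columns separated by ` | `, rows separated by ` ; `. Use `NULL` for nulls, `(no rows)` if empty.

Join each transactions row to its accounts via account_id.
Group joined rows by accounts.id; compute SUM(m.amount) per group.
  1: ids {31} → SUM(m.amount)=102
  6: ids {6, 14, 20, 27, 28} → SUM(m.amount)=283
  8: ids {10, 23, 26, 37} → SUM(m.amount)=950
  13: ids {13, 25} → SUM(m.amount)=496

Mira | 102 ; Hank | 283 ; Noa | 950 ; Ivy | 496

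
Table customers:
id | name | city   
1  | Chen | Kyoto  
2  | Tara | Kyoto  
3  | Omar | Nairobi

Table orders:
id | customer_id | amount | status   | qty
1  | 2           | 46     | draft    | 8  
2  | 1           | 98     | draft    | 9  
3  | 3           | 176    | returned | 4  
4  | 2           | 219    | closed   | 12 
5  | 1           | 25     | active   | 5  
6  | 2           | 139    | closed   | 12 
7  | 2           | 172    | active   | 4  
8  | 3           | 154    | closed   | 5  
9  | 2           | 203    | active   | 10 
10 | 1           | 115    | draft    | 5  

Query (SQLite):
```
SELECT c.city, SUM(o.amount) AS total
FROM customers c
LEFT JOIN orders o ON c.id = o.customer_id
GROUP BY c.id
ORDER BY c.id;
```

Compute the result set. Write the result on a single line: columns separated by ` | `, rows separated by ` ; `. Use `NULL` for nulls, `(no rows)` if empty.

Kyoto | 238 ; Kyoto | 779 ; Nairobi | 330

LEFT JOIN keeps every customers row; unmatched ones get NULL for orders columns.
Group by customers.id and compute SUM(o.amount). SUM over an all-NULL group is NULL.
  1: ids {2, 5, 10} → SUM(o.amount)=238
  2: ids {1, 4, 6, 7, 9} → SUM(o.amount)=779
  3: ids {3, 8} → SUM(o.amount)=330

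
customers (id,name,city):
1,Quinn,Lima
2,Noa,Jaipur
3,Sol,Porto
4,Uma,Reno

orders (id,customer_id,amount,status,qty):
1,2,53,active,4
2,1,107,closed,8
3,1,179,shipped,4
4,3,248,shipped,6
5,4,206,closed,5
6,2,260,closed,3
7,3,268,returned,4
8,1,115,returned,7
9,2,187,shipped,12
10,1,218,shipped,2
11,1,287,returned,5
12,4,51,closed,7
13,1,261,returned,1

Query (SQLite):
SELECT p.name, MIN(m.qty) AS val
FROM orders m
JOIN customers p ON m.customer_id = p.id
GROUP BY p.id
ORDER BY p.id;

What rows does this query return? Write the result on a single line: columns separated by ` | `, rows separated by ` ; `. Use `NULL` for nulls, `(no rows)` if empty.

Join each orders row to its customers via customer_id.
Group joined rows by customers.id; compute MIN(m.qty) per group.
  1: ids {2, 3, 8, 10, 11, 13} → MIN(m.qty)=1
  2: ids {1, 6, 9} → MIN(m.qty)=3
  3: ids {4, 7} → MIN(m.qty)=4
  4: ids {5, 12} → MIN(m.qty)=5

Quinn | 1 ; Noa | 3 ; Sol | 4 ; Uma | 5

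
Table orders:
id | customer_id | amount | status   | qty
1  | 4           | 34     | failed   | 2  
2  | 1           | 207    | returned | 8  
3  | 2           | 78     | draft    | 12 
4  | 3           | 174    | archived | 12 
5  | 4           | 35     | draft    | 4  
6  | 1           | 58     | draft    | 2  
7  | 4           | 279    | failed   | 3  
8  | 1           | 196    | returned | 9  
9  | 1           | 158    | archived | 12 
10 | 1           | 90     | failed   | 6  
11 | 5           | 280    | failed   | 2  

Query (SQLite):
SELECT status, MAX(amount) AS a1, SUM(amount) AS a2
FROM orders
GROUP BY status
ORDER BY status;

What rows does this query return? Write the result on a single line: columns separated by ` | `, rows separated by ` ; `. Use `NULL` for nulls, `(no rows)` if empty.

archived | 174 | 332 ; draft | 78 | 171 ; failed | 280 | 683 ; returned | 207 | 403

Group orders by status.
Per group compute: MAX(amount), SUM(amount).
  archived: ids {4, 9} → MAX(amount)=174, SUM(amount)=332
  draft: ids {3, 5, 6} → MAX(amount)=78, SUM(amount)=171
  failed: ids {1, 7, 10, 11} → MAX(amount)=280, SUM(amount)=683
  returned: ids {2, 8} → MAX(amount)=207, SUM(amount)=403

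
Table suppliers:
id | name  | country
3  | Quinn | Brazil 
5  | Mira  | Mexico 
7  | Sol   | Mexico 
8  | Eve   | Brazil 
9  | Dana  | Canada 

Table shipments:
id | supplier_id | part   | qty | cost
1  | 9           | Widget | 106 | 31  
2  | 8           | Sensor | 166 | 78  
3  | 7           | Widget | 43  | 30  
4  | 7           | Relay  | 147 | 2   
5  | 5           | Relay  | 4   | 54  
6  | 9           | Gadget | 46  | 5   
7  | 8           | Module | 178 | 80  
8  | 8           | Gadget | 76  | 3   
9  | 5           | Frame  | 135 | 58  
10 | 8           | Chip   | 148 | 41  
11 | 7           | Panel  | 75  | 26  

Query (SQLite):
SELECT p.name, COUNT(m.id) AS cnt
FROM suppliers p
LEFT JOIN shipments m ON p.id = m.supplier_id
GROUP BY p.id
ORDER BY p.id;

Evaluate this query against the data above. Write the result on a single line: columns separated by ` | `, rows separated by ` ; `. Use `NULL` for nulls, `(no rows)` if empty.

LEFT JOIN keeps every suppliers row; unmatched ones get NULL for shipments columns.
Group by suppliers.id and compute COUNT(m.id). COUNT(col) of an all-NULL group is 0.
  3: ids {—} → COUNT(m.id)=0
  5: ids {5, 9} → COUNT(m.id)=2
  7: ids {3, 4, 11} → COUNT(m.id)=3
  8: ids {2, 7, 8, 10} → COUNT(m.id)=4
  9: ids {1, 6} → COUNT(m.id)=2

Quinn | 0 ; Mira | 2 ; Sol | 3 ; Eve | 4 ; Dana | 2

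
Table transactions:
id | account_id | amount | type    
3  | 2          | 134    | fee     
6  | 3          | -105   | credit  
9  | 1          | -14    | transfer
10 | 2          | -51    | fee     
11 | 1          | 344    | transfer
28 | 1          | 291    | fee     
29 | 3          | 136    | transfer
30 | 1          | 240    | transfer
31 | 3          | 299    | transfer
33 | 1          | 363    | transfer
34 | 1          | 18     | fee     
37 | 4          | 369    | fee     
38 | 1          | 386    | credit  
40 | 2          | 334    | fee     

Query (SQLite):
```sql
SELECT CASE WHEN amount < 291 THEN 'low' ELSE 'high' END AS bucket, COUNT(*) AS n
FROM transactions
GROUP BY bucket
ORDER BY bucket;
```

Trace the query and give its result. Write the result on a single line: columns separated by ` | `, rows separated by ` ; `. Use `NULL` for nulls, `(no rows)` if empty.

high | 7 ; low | 7

Bucket rows by amount < 291 → 'low' else 'high'; count each bucket.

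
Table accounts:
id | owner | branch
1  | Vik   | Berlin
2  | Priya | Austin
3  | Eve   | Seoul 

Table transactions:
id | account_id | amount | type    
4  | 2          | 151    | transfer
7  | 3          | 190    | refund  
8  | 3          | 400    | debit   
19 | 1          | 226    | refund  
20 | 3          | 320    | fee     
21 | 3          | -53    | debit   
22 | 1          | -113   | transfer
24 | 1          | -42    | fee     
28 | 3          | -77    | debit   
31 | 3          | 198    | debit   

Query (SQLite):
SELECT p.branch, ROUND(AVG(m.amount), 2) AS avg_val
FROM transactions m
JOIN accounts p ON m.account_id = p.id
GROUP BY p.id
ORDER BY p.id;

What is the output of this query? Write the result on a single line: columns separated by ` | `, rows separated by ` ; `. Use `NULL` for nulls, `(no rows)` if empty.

Join each transactions row to its accounts via account_id.
Group joined rows by accounts.id; compute ROUND(AVG(m.amount), 2) per group.
  1: ids {19, 22, 24} → ROUND(AVG(m.amount), 2)=23.67
  2: ids {4} → ROUND(AVG(m.amount), 2)=151
  3: ids {7, 8, 20, 21, 28, 31} → ROUND(AVG(m.amount), 2)=163

Berlin | 23.67 ; Austin | 151 ; Seoul | 163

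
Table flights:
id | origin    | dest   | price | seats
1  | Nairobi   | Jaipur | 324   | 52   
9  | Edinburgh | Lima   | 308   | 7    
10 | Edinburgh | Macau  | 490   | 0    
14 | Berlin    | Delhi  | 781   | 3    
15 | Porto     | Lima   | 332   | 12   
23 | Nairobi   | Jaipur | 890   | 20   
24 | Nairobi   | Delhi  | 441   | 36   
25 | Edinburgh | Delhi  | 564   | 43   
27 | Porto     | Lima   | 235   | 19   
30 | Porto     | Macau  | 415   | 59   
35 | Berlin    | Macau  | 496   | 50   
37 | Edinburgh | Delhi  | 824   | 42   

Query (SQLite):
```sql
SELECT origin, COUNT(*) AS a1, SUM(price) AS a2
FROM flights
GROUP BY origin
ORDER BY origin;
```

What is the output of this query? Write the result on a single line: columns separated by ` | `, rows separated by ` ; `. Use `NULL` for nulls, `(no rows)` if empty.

Berlin | 2 | 1277 ; Edinburgh | 4 | 2186 ; Nairobi | 3 | 1655 ; Porto | 3 | 982

Group flights by origin.
Per group compute: COUNT(*), SUM(price).
  Berlin: ids {14, 35} → COUNT(*)=2, SUM(price)=1277
  Edinburgh: ids {9, 10, 25, 37} → COUNT(*)=4, SUM(price)=2186
  Nairobi: ids {1, 23, 24} → COUNT(*)=3, SUM(price)=1655
  Porto: ids {15, 27, 30} → COUNT(*)=3, SUM(price)=982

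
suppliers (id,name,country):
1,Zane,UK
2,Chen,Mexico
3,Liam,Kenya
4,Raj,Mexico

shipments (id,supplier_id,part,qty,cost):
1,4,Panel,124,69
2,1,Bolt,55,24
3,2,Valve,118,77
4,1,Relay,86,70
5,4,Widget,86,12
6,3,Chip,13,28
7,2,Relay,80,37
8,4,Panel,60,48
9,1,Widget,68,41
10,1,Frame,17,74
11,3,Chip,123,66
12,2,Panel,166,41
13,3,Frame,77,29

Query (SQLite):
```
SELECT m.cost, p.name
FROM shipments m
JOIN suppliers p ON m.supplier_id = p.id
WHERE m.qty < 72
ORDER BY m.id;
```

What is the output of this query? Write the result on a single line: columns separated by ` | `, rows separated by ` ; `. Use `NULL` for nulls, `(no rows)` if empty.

24 | Zane ; 28 | Liam ; 48 | Raj ; 41 | Zane ; 74 | Zane

Each shipments row matches the suppliers row where supplier_id = suppliers.id.
Then keep rows with m.qty < 72.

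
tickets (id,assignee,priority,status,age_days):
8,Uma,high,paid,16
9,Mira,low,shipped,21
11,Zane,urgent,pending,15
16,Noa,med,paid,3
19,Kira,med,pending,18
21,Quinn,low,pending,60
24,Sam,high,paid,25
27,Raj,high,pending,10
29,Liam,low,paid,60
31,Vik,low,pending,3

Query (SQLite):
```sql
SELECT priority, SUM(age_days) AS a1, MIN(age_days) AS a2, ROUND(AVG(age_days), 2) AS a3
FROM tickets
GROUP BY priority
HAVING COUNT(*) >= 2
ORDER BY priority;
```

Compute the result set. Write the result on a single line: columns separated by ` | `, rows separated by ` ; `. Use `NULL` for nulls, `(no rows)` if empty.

high | 51 | 10 | 17 ; low | 144 | 3 | 36 ; med | 21 | 3 | 10.5

Group tickets by priority.
Per group compute: SUM(age_days), MIN(age_days), ROUND(AVG(age_days), 2).
HAVING: drop groups with fewer than 2 rows.
  high: ids {8, 24, 27} → SUM(age_days)=51, MIN(age_days)=10, ROUND(AVG(age_days), 2)=17
  low: ids {9, 21, 29, 31} → SUM(age_days)=144, MIN(age_days)=3, ROUND(AVG(age_days), 2)=36
  med: ids {16, 19} → SUM(age_days)=21, MIN(age_days)=3, ROUND(AVG(age_days), 2)=10.5
  urgent: ids {11} → SUM(age_days)=15, MIN(age_days)=15, ROUND(AVG(age_days), 2)=15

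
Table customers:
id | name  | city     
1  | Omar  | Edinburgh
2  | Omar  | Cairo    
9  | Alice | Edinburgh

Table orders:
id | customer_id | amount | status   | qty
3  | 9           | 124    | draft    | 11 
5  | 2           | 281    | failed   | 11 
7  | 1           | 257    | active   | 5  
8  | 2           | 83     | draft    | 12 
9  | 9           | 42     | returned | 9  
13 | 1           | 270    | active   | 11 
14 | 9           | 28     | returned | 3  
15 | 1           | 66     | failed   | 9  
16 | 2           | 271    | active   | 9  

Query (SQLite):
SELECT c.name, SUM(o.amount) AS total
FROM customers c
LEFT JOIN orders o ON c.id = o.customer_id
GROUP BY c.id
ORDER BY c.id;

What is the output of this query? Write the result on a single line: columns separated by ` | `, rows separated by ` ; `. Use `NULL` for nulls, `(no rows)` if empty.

LEFT JOIN keeps every customers row; unmatched ones get NULL for orders columns.
Group by customers.id and compute SUM(o.amount). SUM over an all-NULL group is NULL.
  1: ids {7, 13, 15} → SUM(o.amount)=593
  2: ids {5, 8, 16} → SUM(o.amount)=635
  9: ids {3, 9, 14} → SUM(o.amount)=194

Omar | 593 ; Omar | 635 ; Alice | 194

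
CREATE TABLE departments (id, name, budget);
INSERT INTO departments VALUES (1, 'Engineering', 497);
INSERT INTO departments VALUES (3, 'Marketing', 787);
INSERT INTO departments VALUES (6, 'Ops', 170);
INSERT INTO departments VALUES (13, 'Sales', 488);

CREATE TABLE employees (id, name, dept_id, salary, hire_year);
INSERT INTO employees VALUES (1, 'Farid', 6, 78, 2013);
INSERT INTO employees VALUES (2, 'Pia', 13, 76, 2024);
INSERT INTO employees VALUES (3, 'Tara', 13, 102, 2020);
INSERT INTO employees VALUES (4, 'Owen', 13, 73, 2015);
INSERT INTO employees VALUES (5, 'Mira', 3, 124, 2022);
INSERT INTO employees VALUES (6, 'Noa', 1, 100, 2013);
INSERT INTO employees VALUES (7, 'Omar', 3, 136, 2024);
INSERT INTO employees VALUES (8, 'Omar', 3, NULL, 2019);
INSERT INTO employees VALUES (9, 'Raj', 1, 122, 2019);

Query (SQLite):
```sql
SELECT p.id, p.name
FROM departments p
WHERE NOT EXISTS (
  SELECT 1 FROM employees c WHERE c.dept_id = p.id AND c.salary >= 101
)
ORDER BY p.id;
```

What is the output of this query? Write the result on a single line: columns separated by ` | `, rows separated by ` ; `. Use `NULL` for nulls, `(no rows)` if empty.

For each departments row, check whether any employees with matching dept_id has salary >= 101.
Keep rows where that is false.

6 | Ops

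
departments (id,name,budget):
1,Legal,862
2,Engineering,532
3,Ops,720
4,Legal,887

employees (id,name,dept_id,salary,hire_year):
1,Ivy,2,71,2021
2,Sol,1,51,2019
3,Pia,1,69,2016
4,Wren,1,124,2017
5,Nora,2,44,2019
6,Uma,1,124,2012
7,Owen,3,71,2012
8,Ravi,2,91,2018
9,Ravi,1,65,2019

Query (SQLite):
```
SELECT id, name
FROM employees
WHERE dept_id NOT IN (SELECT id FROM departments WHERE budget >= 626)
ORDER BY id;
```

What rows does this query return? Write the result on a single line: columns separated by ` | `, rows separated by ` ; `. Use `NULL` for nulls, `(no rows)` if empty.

1 | Ivy ; 5 | Nora ; 8 | Ravi

Inner query: departments.id where budget >= 626.
Outer: keep employees rows whose dept_id is not in that set.
Inner query → {1, 3, 4}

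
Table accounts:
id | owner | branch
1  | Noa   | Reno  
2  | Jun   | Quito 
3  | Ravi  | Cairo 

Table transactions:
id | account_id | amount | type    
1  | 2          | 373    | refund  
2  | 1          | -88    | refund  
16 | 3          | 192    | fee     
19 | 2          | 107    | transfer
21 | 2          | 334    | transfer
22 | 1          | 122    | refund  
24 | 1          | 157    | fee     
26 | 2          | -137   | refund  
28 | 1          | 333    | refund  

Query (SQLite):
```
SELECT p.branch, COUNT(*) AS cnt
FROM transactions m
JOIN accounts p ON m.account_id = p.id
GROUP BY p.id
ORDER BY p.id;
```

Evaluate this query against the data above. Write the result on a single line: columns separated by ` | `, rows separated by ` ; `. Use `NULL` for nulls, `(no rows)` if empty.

Reno | 4 ; Quito | 4 ; Cairo | 1

Join each transactions row to its accounts via account_id.
Group joined rows by accounts.id; compute COUNT(*) per group.
  1: ids {2, 22, 24, 28} → COUNT(*)=4
  2: ids {1, 19, 21, 26} → COUNT(*)=4
  3: ids {16} → COUNT(*)=1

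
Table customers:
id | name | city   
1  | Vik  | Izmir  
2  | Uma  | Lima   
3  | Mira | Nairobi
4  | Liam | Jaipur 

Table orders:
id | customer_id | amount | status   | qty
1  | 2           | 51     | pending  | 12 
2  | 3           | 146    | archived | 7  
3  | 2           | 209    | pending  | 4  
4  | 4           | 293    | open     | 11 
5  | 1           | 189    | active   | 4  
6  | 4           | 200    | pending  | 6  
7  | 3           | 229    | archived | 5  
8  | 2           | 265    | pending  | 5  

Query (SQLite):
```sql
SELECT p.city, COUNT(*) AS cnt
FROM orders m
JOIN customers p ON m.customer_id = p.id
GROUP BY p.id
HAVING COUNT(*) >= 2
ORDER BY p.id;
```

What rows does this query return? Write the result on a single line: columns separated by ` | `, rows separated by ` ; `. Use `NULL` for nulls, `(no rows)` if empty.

Lima | 3 ; Nairobi | 2 ; Jaipur | 2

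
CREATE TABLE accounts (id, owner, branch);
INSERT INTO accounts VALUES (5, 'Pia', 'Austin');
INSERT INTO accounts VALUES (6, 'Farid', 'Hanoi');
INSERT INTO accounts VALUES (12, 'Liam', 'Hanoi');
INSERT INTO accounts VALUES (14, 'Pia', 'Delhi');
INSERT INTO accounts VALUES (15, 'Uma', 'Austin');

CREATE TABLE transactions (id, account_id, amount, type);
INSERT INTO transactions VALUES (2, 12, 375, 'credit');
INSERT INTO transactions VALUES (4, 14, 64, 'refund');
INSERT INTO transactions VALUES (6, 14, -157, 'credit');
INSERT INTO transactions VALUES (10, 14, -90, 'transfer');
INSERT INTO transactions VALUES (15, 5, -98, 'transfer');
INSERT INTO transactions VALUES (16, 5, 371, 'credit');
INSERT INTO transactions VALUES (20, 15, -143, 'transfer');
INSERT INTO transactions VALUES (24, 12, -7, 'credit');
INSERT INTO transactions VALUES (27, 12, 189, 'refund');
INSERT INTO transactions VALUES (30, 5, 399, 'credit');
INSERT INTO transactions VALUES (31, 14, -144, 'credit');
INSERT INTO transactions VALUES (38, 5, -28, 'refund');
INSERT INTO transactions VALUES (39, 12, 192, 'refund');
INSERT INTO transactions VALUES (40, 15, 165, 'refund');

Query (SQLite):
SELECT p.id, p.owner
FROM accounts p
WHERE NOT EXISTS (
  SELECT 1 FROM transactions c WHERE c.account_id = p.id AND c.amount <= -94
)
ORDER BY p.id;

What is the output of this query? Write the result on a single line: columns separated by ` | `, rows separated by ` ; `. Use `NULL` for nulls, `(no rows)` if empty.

For each accounts row, check whether any transactions with matching account_id has amount <= -94.
Keep rows where that is false.

6 | Farid ; 12 | Liam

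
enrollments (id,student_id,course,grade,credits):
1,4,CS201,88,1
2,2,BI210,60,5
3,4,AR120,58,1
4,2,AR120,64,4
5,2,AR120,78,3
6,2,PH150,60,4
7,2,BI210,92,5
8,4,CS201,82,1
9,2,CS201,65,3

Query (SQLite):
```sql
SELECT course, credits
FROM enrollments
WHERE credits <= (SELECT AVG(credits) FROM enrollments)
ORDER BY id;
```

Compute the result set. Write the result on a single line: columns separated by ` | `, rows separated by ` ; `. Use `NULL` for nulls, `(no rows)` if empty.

Scalar subquery: AVG(credits) over all enrollments rows = 3.0.
Keep rows where credits <= that value.

CS201 | 1 ; AR120 | 1 ; AR120 | 3 ; CS201 | 1 ; CS201 | 3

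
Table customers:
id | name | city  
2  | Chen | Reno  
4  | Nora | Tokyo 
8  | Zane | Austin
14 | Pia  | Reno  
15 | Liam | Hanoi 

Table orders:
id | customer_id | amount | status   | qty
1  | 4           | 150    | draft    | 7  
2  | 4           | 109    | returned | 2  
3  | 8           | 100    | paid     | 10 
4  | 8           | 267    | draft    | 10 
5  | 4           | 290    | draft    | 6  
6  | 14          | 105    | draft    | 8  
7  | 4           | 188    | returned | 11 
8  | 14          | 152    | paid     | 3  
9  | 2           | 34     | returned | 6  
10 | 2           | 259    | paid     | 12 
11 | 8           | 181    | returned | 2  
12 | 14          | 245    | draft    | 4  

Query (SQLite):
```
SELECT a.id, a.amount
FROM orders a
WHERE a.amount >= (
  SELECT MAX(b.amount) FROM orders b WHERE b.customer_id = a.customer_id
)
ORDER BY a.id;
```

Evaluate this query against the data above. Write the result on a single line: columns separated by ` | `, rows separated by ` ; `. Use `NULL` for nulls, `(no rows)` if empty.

For each orders row a, compute MAX(amount) over rows sharing a.customer_id.
Keep row a if a.amount >= that per-group MAX.
  customer_id=2: MAX(amount) = 259
  customer_id=4: MAX(amount) = 290
  customer_id=8: MAX(amount) = 267
  customer_id=14: MAX(amount) = 245

4 | 267 ; 5 | 290 ; 10 | 259 ; 12 | 245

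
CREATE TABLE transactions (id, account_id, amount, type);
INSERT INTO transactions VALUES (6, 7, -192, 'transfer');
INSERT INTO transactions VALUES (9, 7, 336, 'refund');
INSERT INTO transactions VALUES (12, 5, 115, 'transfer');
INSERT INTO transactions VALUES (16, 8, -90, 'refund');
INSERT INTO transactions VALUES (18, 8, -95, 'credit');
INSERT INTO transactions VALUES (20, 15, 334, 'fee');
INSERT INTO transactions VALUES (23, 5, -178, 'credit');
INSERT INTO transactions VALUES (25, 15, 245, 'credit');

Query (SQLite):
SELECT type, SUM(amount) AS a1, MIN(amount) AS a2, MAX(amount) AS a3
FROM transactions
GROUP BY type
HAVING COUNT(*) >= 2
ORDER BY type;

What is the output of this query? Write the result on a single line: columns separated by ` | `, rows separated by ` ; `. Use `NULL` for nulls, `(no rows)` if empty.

credit | -28 | -178 | 245 ; refund | 246 | -90 | 336 ; transfer | -77 | -192 | 115

Group transactions by type.
Per group compute: SUM(amount), MIN(amount), MAX(amount).
HAVING: drop groups with fewer than 2 rows.
  credit: ids {18, 23, 25} → SUM(amount)=-28, MIN(amount)=-178, MAX(amount)=245
  fee: ids {20} → SUM(amount)=334, MIN(amount)=334, MAX(amount)=334
  refund: ids {9, 16} → SUM(amount)=246, MIN(amount)=-90, MAX(amount)=336
  transfer: ids {6, 12} → SUM(amount)=-77, MIN(amount)=-192, MAX(amount)=115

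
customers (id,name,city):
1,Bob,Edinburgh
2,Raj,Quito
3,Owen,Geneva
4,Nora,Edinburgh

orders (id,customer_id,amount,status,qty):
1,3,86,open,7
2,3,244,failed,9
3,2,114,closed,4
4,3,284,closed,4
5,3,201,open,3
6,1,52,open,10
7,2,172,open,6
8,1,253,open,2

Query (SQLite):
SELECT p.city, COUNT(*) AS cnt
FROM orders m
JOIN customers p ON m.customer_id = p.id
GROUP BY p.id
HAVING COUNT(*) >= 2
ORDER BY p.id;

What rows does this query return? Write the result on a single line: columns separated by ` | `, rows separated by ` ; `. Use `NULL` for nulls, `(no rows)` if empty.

Edinburgh | 2 ; Quito | 2 ; Geneva | 4

Join each orders row to its customers via customer_id.
Group joined rows by customers.id; compute COUNT(*) per group.
HAVING: keep groups with count ≥ 2.
  1: ids {6, 8} → COUNT(*)=2
  2: ids {3, 7} → COUNT(*)=2
  3: ids {1, 2, 4, 5} → COUNT(*)=4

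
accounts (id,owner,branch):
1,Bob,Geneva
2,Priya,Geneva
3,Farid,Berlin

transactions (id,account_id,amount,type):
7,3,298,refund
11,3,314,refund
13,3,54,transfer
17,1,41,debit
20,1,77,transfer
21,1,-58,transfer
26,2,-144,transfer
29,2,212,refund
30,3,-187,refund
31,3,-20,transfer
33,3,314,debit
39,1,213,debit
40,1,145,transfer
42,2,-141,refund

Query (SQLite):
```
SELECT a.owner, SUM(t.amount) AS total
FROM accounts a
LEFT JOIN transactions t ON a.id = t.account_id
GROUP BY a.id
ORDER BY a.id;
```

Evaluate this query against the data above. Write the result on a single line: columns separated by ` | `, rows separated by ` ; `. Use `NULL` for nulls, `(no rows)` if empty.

LEFT JOIN keeps every accounts row; unmatched ones get NULL for transactions columns.
Group by accounts.id and compute SUM(t.amount). SUM over an all-NULL group is NULL.
  1: ids {17, 20, 21, 39, 40} → SUM(t.amount)=418
  2: ids {26, 29, 42} → SUM(t.amount)=-73
  3: ids {7, 11, 13, 30, 31, 33} → SUM(t.amount)=773

Bob | 418 ; Priya | -73 ; Farid | 773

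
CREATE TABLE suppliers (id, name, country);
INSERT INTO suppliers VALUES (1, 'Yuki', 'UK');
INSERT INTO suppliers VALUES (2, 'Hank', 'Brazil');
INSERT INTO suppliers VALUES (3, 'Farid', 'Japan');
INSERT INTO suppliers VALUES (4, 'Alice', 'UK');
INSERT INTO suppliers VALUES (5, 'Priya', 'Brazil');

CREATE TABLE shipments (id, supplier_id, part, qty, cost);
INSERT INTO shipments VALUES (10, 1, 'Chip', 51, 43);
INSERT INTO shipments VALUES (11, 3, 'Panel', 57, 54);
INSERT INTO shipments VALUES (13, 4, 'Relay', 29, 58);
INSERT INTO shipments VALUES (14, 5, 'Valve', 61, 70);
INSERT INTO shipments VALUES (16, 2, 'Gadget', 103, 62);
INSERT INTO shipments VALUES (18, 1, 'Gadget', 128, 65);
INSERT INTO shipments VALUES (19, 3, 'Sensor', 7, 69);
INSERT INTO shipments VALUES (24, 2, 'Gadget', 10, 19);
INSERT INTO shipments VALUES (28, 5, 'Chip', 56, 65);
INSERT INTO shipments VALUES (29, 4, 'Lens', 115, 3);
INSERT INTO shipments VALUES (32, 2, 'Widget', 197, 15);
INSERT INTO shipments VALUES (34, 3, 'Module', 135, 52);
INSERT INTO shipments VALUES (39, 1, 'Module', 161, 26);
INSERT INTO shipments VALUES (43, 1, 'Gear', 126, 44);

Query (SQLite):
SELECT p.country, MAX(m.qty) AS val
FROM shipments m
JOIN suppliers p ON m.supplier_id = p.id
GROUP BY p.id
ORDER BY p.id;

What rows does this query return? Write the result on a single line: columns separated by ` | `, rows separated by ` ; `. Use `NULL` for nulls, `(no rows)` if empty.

Join each shipments row to its suppliers via supplier_id.
Group joined rows by suppliers.id; compute MAX(m.qty) per group.
  1: ids {10, 18, 39, 43} → MAX(m.qty)=161
  2: ids {16, 24, 32} → MAX(m.qty)=197
  3: ids {11, 19, 34} → MAX(m.qty)=135
  4: ids {13, 29} → MAX(m.qty)=115
  5: ids {14, 28} → MAX(m.qty)=61

UK | 161 ; Brazil | 197 ; Japan | 135 ; UK | 115 ; Brazil | 61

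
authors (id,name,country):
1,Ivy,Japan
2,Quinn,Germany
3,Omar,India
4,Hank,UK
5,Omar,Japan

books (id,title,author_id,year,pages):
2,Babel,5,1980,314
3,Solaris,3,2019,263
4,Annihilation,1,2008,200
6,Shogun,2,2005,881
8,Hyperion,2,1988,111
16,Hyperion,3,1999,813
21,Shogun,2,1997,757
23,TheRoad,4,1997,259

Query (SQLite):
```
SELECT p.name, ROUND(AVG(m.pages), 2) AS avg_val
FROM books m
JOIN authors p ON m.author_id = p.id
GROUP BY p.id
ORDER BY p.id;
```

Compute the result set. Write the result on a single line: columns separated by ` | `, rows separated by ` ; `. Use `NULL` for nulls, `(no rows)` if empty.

Join each books row to its authors via author_id.
Group joined rows by authors.id; compute ROUND(AVG(m.pages), 2) per group.
  1: ids {4} → ROUND(AVG(m.pages), 2)=200
  2: ids {6, 8, 21} → ROUND(AVG(m.pages), 2)=583
  3: ids {3, 16} → ROUND(AVG(m.pages), 2)=538
  4: ids {23} → ROUND(AVG(m.pages), 2)=259
  5: ids {2} → ROUND(AVG(m.pages), 2)=314

Ivy | 200 ; Quinn | 583 ; Omar | 538 ; Hank | 259 ; Omar | 314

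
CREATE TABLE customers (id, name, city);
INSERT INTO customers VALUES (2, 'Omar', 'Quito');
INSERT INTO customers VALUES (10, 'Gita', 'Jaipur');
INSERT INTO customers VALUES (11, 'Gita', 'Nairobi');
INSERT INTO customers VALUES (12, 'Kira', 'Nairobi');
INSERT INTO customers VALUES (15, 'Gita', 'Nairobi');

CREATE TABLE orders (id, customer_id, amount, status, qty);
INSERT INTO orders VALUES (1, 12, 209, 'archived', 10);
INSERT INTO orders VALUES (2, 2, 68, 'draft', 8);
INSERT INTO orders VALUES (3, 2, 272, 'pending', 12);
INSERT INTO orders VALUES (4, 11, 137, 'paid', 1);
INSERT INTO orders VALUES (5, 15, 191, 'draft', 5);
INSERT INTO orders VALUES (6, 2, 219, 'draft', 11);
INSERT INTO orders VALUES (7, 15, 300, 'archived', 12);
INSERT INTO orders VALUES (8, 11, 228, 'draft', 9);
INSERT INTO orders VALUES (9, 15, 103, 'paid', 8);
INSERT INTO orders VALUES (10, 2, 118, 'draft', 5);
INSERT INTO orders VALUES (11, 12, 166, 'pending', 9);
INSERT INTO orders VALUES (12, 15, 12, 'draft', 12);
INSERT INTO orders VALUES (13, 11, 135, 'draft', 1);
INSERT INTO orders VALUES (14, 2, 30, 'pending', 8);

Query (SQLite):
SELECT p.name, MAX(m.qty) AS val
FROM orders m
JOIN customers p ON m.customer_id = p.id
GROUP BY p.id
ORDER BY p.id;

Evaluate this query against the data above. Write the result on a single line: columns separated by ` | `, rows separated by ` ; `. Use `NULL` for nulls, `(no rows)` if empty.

Join each orders row to its customers via customer_id.
Group joined rows by customers.id; compute MAX(m.qty) per group.
  2: ids {2, 3, 6, 10, 14} → MAX(m.qty)=12
  11: ids {4, 8, 13} → MAX(m.qty)=9
  12: ids {1, 11} → MAX(m.qty)=10
  15: ids {5, 7, 9, 12} → MAX(m.qty)=12

Omar | 12 ; Gita | 9 ; Kira | 10 ; Gita | 12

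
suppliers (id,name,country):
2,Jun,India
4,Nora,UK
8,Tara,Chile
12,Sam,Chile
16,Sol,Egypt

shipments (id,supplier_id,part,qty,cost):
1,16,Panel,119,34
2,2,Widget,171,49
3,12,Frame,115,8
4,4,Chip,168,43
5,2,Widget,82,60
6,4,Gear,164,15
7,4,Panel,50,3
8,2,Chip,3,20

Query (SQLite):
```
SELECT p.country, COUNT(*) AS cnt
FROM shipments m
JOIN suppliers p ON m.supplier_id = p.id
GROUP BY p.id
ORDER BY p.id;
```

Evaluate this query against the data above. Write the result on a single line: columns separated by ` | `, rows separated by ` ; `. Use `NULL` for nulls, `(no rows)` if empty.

India | 3 ; UK | 3 ; Chile | 1 ; Egypt | 1

Join each shipments row to its suppliers via supplier_id.
Group joined rows by suppliers.id; compute COUNT(*) per group.
  2: ids {2, 5, 8} → COUNT(*)=3
  4: ids {4, 6, 7} → COUNT(*)=3
  12: ids {3} → COUNT(*)=1
  16: ids {1} → COUNT(*)=1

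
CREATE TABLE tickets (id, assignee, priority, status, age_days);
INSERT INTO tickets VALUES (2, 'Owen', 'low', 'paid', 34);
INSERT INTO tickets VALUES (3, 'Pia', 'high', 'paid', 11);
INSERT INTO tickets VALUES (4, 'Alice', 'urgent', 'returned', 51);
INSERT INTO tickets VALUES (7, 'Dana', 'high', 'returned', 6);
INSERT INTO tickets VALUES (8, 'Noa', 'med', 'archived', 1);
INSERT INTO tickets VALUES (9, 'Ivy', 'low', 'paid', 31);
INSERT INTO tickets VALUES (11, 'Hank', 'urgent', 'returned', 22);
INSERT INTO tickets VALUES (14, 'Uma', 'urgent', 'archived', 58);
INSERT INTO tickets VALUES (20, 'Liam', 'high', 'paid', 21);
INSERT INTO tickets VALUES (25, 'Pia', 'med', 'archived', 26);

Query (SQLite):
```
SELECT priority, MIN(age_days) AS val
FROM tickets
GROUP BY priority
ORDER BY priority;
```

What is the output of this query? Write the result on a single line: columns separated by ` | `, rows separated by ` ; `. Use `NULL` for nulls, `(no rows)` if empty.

high | 6 ; low | 31 ; med | 1 ; urgent | 22

Partition tickets by priority; compute MIN(age_days) within each group.
  high: ids {3, 7, 20} → MIN(age_days)=6
  low: ids {2, 9} → MIN(age_days)=31
  med: ids {8, 25} → MIN(age_days)=1
  urgent: ids {4, 11, 14} → MIN(age_days)=22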